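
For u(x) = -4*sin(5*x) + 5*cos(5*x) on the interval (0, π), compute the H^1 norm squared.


||u||_{H^1(0,π)}^2 = 533*π

u'(x) = -25*sin(5*x) - 20*cos(5*x).
Expand u² and (u')² and integrate term by term on (0, π), using: for integers n ≥ 1, ∫_0^π sin²(nx) dx = ∫_0^π cos²(nx) dx = π/2; for n ≠ n', ∫_0^π sin(nx)sin(n'x) dx = ∫_0^π cos(nx)cos(n'x) dx = 0; and by product-to-sum, ∫_0^π sin(nx)cos(n'x) dx = ½∫_0^π [sin((n+n')x) + sin((n−n')x)] dx, which is 0 when n+n' is even and 2n/(n²−n'²) when n+n' is odd (it need not vanish on (0, π)).
  u² squared terms: (-4)²·∫sin(5x)² dx = 16·π/2 = 8*π;  (5)²·∫cos(5x)² dx = 25·π/2 = 25*π/2.
  u² cross terms: 2·(-4)·(5)·∫sin(5x)·cos(5x) dx = -40·(0) = 0.
  So ∫_0^π u² dx = 8*π + 25*π/2 + 0 = 41*π/2.
  (u')² squared terms: (-25)²·∫sin(5x)² dx = 625·π/2 = 625*π/2;  (-20)²·∫cos(5x)² dx = 400·π/2 = 200*π.
  (u')² cross terms: 2·(-25)·(-20)·∫sin(5x)·cos(5x) dx = 1000·(0) = 0.
  So ∫_0^π (u')² dx = 625*π/2 + 200*π + 0 = 1025*π/2.
||u||_{H^1}^2 = (41*π/2) + (1025*π/2) = 533*π.


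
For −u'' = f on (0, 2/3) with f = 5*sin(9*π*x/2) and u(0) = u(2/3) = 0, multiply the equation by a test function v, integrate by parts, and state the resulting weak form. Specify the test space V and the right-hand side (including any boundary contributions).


V = H^1_0(0, 2/3) (so v(0) = v(2/3) = 0); weak form: ∫_0^2/3 u'v' dx = ∫_0^2/3 (5*sin(9*π*x/2)) v dx for all v ∈ V.

Multiply both sides by a test function v and integrate from 0 to 2/3:
  ∫_0^2/3 −u''(x) v(x) dx = ∫_0^2/3 f(x) v(x) dx.
Integrate the LHS by parts once:
  ∫_0^2/3 −u'' v dx = −[u'(x) v(x)]_0^2/3 + ∫_0^2/3 u'(x) v'(x) dx.
Thus ∫_0^2/3 u'(x) v'(x) dx = ∫_0^2/3 f(x) v(x) dx + [u'(x) v(x)]_0^2/3.
Choose V so that boundary terms are either known or forced to vanish.
u is Dirichlet: u(0) = u(2/3) = 0. Let V = H^1_0(0, 2/3); then v(0) = v(2/3) = 0, and [u' v]_0^2/3 = 0.
Weak formulation: find u (satisfying any essential BC) such that ∫_0^2/3 u'(x) v'(x) dx = ∫_0^2/3 f v dx for all v ∈ V.
Substituting f(x) = 5*sin(9*π*x/2), the right-hand side is ∫_0^2/3 (5*sin(9*π*x/2)) v dx.


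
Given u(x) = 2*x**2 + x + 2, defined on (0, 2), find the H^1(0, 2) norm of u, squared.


||u||_{H^1}^2 = 2134/15

The H^1 norm (squared) on an interval (0, L) is
  ||u||_{H^1}^2 = ∫_0^L u(x)^2 dx + ∫_0^L u'(x)^2 dx.
Compute u'(x) = 4*x + 1.
Then u(x)^2 = 4*x**4 + 4*x**3 + 9*x**2 + 4*x + 4 and u'(x)^2 = 16*x**2 + 8*x + 1.
Integrate each monomial from 0 to 2 using ∫_0^2 c·x^n dx = c·2^(n+1)/(n+1):
  ∫_0^2 u(x)^2 dx = ∫_0^2 (4*x^4 + 4*x^3 + 9*x^2 + 4*x + 4) dx. Term by term:
    ∫_0^2 4*x^4 dx = 128/5;  ∫_0^2 4*x^3 dx = 16;  ∫_0^2 9*x^2 dx = 24;
    ∫_0^2 4*x dx = 8;  ∫_0^2 4 dx = 8.
  Sum: 128/5 + 16 + 24 + 8 + 8 = 408/5.
  ∫_0^2 u'(x)^2 dx = ∫_0^2 (16*x^2 + 8*x + 1) dx. Term by term:
    ∫_0^2 16*x^2 dx = 128/3;  ∫_0^2 8*x dx = 16;  ∫_0^2 1 dx = 2.
  Sum: 128/3 + 16 + 2 = 182/3.
Adding: ||u||_{H^1}^2 = 408/5 + 182/3 = 2134/15.


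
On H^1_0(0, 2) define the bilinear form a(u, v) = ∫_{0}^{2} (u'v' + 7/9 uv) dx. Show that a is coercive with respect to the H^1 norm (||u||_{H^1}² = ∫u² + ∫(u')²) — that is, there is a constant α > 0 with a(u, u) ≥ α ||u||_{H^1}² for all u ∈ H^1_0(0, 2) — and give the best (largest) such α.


α = (28/9 + π^2)/(4 + π^2)

Coercivity of a(·,·) on H^1_0(0, 2) means a(u, u) ≥ α ||u||_{H^1}² for every u ∈ H^1_0.
The interval has length L = 2, and Poincaré/coercivity depend only on L. Here a(u, u) = ∫(u')² + (7/9)·∫u².
Here 0 < c = 7/9 < 1. The condition a(u,u) ≥ α||u||_{H^1}² reads (1−α)∫(u')² ≥ (α−c)∫u². Any admissible α is ≤ 1 (rapidly oscillating u have ∫u²/∫(u')² → 0), and α = 1 would force 0 ≥ (1−c)∫u², impossible since c < 1; so 1−α > 0. By the sharp Poincaré inequality on H^1_0 of an interval of length L, ∫(u')² ≥ (π/L)²∫u² with equality for the first sine mode sin(π(x−x₀)/L) (x₀ the left endpoint), so the inequality holds for all u iff (1−α)(π/L)² ≥ α − c, i.e. α ≤ ((π/L)² + c)/((π/L)² + 1) = (1 + c(L/π)²)/(1 + (L/π)²). With (π/L)² = π^2/4 and c = 7/9, the largest admissible constant is α = ((π/L)² + c)/((π/L)² + 1).
Simplifying, α = (28/9 + π^2)/(4 + π^2).


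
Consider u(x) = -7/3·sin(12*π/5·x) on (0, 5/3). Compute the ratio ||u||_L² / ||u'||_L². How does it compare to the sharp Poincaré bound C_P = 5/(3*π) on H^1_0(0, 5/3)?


||u||_L² / ||u'||_L² = 5/(12*π) < C_P = 5/(3*π).

u(x) = -7/3·sin(12*π/5·x), so u'(x) = -28*π*cos(12*π*x/5)/5.
Writing u(x) = A·sin(kπx/L) with A = -7/3 and k = 4, use ∫_0^L sin²(kπx/L) dx = L/2 and ∫_0^L cos²(kπx/L) dx = L/2.
u² = 49/9·sin²(12*π/5·x) and (u')² = 784*π^2/25·cos²(12*π/5·x), and each of sin², cos² integrates to L/2 = 5/6 over (0, 5/3).
∫_0^5/3 u² dx = 245/54, so ||u||_L² = 7*sqrt(30)/18.
∫_0^5/3 (u')² dx = 392*π^2/15, so ||u'||_L² = 14*sqrt(30)*π/15.
Ratio ||u||_L² / ||u'||_L² = 5/(12*π).
Sharp Poincaré constant on H^1_0(0, 5/3) is C_P = L/π = 5/(3*π), achieved by sin(3*π/5·x).
This is the k = 4 harmonic; the ratio L/(kπ) is strictly less than C_P = L/π, consistent with the sharp inequality ||u||_L² ≤ C_P ||u'||_L².


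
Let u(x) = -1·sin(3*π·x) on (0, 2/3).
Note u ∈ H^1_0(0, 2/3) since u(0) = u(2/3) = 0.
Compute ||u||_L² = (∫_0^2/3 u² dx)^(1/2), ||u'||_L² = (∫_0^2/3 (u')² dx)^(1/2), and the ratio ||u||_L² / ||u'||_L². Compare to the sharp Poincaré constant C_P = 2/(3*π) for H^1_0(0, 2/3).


||u||_L² / ||u'||_L² = 1/(3*π) < C_P = 2/(3*π).

u(x) = -1·sin(3*π·x), so u'(x) = -3*π*cos(3*π*x).
Writing u(x) = A·sin(kπx/L) with A = -1 and k = 2, use ∫_0^L sin²(kπx/L) dx = L/2 and ∫_0^L cos²(kπx/L) dx = L/2.
u² = 1·sin²(3*π·x) and (u')² = 9*π^2·cos²(3*π·x), and each of sin², cos² integrates to L/2 = 1/3 over (0, 2/3).
∫_0^2/3 u² dx = 1/3, so ||u||_L² = sqrt(3)/3.
∫_0^2/3 (u')² dx = 3*π^2, so ||u'||_L² = sqrt(3)*π.
Ratio ||u||_L² / ||u'||_L² = 1/(3*π).
Sharp Poincaré constant on H^1_0(0, 2/3) is C_P = L/π = 2/(3*π), achieved by sin(3*π/2·x).
This is the k = 2 harmonic; the ratio L/(kπ) is strictly less than C_P = L/π, consistent with the sharp inequality ||u||_L² ≤ C_P ||u'||_L².


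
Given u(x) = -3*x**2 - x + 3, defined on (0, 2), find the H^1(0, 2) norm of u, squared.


||u||_{H^1}^2 = 2464/15

The H^1 norm (squared) on an interval (0, L) is
  ||u||_{H^1}^2 = ∫_0^L u(x)^2 dx + ∫_0^L u'(x)^2 dx.
Compute u'(x) = -6*x - 1.
Then u(x)^2 = 9*x**4 + 6*x**3 - 17*x**2 - 6*x + 9 and u'(x)^2 = 36*x**2 + 12*x + 1.
Integrate each monomial from 0 to 2 using ∫_0^2 c·x^n dx = c·2^(n+1)/(n+1):
  ∫_0^2 u(x)^2 dx = ∫_0^2 (9*x^4 + 6*x^3 - 17*x^2 - 6*x + 9) dx. Term by term:
    ∫_0^2 9*x^4 dx = 288/5;  ∫_0^2 6*x^3 dx = 24;  ∫_0^2 -17*x^2 dx = -136/3;
    ∫_0^2 -6*x dx = -12;  ∫_0^2 9 dx = 18.
  Sum: 288/5 + 24 − 136/3 − 12 + 18 = 634/15.
  ∫_0^2 u'(x)^2 dx = ∫_0^2 (36*x^2 + 12*x + 1) dx. Term by term:
    ∫_0^2 36*x^2 dx = 96;  ∫_0^2 12*x dx = 24;  ∫_0^2 1 dx = 2.
  Sum: 96 + 24 + 2 = 122.
Adding: ||u||_{H^1}^2 = 634/15 + 122 = 2464/15.


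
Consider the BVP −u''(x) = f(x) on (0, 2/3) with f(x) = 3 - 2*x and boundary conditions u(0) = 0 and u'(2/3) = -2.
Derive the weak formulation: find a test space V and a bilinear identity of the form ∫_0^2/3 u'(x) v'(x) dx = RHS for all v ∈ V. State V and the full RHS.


V = {v ∈ H^1(0, 2/3) : v(0) = 0} (test functions vanish at x = 0 where u is specified); weak form: ∫_0^2/3 u'v' dx = ∫_0^2/3 (3 - 2*x) v dx − 2·v(2/3) for all v ∈ V.

Multiply both sides by a test function v and integrate from 0 to 2/3:
  ∫_0^2/3 −u''(x) v(x) dx = ∫_0^2/3 f(x) v(x) dx.
Integrate the LHS by parts once:
  ∫_0^2/3 −u'' v dx = −[u'(x) v(x)]_0^2/3 + ∫_0^2/3 u'(x) v'(x) dx.
Thus ∫_0^2/3 u'(x) v'(x) dx = ∫_0^2/3 f(x) v(x) dx + [u'(x) v(x)]_0^2/3.
Choose V so that boundary terms are either known or forced to vanish.
Mixed BC: u(0) = 0 (Dirichlet) and u'(2/3) = -2 (Neumann). Define V = {v ∈ H^1(0, 2/3) : v(0) = 0}. Then [u' v]_0^2/3 = u'(2/3)·v(2/3) − u'(0)·0 = − 2·v(2/3).
Weak formulation: find u (satisfying any essential BC) such that ∫_0^2/3 u'(x) v'(x) dx = ∫_0^2/3 f v dx − 2·v(2/3) for all v ∈ V (Dirichlet at 0 absorbed into V; Neumann datum at x = 2/3 contributes the boundary term).
Substituting f(x) = 3 - 2*x, the right-hand side is ∫_0^2/3 (3 - 2*x) v dx − 2·v(2/3).


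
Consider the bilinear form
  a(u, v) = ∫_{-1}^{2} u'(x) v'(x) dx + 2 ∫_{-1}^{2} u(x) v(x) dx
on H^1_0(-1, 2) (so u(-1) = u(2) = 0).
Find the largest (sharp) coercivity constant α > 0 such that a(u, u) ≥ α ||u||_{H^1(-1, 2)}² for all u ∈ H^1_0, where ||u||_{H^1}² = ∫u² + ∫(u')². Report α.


α = 1

Coercivity of a(·,·) on H^1_0(-1, 2) means a(u, u) ≥ α ||u||_{H^1}² for every u ∈ H^1_0.
The interval has length L = 3, and Poincaré/coercivity depend only on L. Here a(u, u) = ∫(u')² + (2)·∫u².
Here c = 2 ≥ 1, so a(u,u) = ∫(u')² + c∫u² ≥ ∫(u')² + ∫u² = ||u||_{H^1}², i.e. α = 1 works. No larger α is possible: a(u,u) ≥ α||u||_{H^1}² means (1−α)∫(u')² ≥ (α−c)∫u², and for the modes u_n = sin(nπ(x−x₀)/L) (x₀ the left endpoint) one has ∫u_n²/∫(u_n')² = (L/(nπ))² → 0, so a(u_n,u_n)/||u_n||_{H^1}² → 1. Hence the optimal constant is α = 1.
Therefore α = 1.


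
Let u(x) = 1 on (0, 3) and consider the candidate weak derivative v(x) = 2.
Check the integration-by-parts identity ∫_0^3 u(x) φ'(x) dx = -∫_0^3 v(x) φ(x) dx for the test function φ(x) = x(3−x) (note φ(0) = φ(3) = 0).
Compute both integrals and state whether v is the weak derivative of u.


LHS = 0, RHS = -9. No, v is not the weak derivative of u.

u(x) = 1, classical derivative u'(x) = 0.
φ(x) = x(3−x), so φ'(x) = 3 - 2*x.
Note φ(0) = φ(3) = 0, so the boundary term u·φ vanishes.
LHS = ∫_0^3 u(x) φ'(x) dx = ∫_0^3 (3 - 2*x) dx. Term by term:
  ∫_0^3 -2*x dx = -9;  ∫_0^3 3 dx = 9.
Sum: -9 + 9 = 0.
So LHS = 0.
∫_0^3 v(x) φ(x) dx = ∫_0^3 (-2*x^2 + 6*x) dx. Term by term:
  ∫_0^3 -2*x^2 dx = -18;  ∫_0^3 6*x dx = 27.
Sum: -18 + 27 = 9.
So RHS = -∫_0^3 v(x) φ(x) dx = -9.
LHS − RHS = 9 ≠ 0, so the identity fails.
(For a valid weak derivative the identity must hold for EVERY test function, in particular this one. The failure shows v is NOT the weak derivative of u.)
Correct weak derivative would be u'(x) = 0.


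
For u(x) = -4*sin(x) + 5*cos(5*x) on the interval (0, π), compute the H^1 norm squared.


||u||_{H^1(0,π)}^2 = 341*π

u'(x) = -25*sin(5*x) - 4*cos(x).
Expand u² and (u')² and integrate term by term on (0, π), using: for integers n ≥ 1, ∫_0^π sin²(nx) dx = ∫_0^π cos²(nx) dx = π/2; for n ≠ n', ∫_0^π sin(nx)sin(n'x) dx = ∫_0^π cos(nx)cos(n'x) dx = 0; and by product-to-sum, ∫_0^π sin(nx)cos(n'x) dx = ½∫_0^π [sin((n+n')x) + sin((n−n')x)] dx, which is 0 when n+n' is even and 2n/(n²−n'²) when n+n' is odd (it need not vanish on (0, π)).
  u² squared terms: (-4)²·∫sin(x)² dx = 16·π/2 = 8*π;  (5)²·∫cos(5x)² dx = 25·π/2 = 25*π/2.
  u² cross terms: 2·(-4)·(5)·∫sin(x)·cos(5x) dx = -40·(0) = 0.
  So ∫_0^π u² dx = 8*π + 25*π/2 + 0 = 41*π/2.
  (u')² squared terms: (-25)²·∫sin(5x)² dx = 625·π/2 = 625*π/2;  (-4)²·∫cos(x)² dx = 16·π/2 = 8*π.
  (u')² cross terms: 2·(-25)·(-4)·∫sin(5x)·cos(x) dx = 200·(0) = 0.
  So ∫_0^π (u')² dx = 625*π/2 + 8*π + 0 = 641*π/2.
||u||_{H^1}^2 = (41*π/2) + (641*π/2) = 341*π.


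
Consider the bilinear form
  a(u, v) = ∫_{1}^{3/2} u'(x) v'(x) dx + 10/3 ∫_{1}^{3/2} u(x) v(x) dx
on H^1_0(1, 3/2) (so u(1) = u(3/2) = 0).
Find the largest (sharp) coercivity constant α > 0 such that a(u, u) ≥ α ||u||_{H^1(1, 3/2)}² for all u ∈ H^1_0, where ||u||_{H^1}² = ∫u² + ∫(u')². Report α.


α = 1

Coercivity of a(·,·) on H^1_0(1, 3/2) means a(u, u) ≥ α ||u||_{H^1}² for every u ∈ H^1_0.
The interval has length L = 1/2, and Poincaré/coercivity depend only on L. Here a(u, u) = ∫(u')² + (10/3)·∫u².
Here c = 10/3 ≥ 1, so a(u,u) = ∫(u')² + c∫u² ≥ ∫(u')² + ∫u² = ||u||_{H^1}², i.e. α = 1 works. No larger α is possible: a(u,u) ≥ α||u||_{H^1}² means (1−α)∫(u')² ≥ (α−c)∫u², and for the modes u_n = sin(nπ(x−x₀)/L) (x₀ the left endpoint) one has ∫u_n²/∫(u_n')² = (L/(nπ))² → 0, so a(u_n,u_n)/||u_n||_{H^1}² → 1. Hence the optimal constant is α = 1.
Therefore α = 1.


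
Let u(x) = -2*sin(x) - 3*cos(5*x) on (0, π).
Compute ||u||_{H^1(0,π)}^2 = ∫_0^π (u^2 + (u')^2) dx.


||u||_{H^1(0,π)}^2 = 121*π

u'(x) = 15*sin(5*x) - 2*cos(x).
Expand u² and (u')² and integrate term by term on (0, π), using: for integers n ≥ 1, ∫_0^π sin²(nx) dx = ∫_0^π cos²(nx) dx = π/2; for n ≠ n', ∫_0^π sin(nx)sin(n'x) dx = ∫_0^π cos(nx)cos(n'x) dx = 0; and by product-to-sum, ∫_0^π sin(nx)cos(n'x) dx = ½∫_0^π [sin((n+n')x) + sin((n−n')x)] dx, which is 0 when n+n' is even and 2n/(n²−n'²) when n+n' is odd (it need not vanish on (0, π)).
  u² squared terms: (-3)²·∫cos(5x)² dx = 9·π/2 = 9*π/2;  (-2)²·∫sin(x)² dx = 4·π/2 = 2*π.
  u² cross terms: 2·(-3)·(-2)·∫cos(5x)·sin(x) dx = 12·(0) = 0.
  So ∫_0^π u² dx = 9*π/2 + 2*π + 0 = 13*π/2.
  (u')² squared terms: (-2)²·∫cos(x)² dx = 4·π/2 = 2*π;  (15)²·∫sin(5x)² dx = 225·π/2 = 225*π/2.
  (u')² cross terms: 2·(-2)·(15)·∫cos(x)·sin(5x) dx = -60·(0) = 0.
  So ∫_0^π (u')² dx = 2*π + 225*π/2 + 0 = 229*π/2.
||u||_{H^1}^2 = (13*π/2) + (229*π/2) = 121*π.


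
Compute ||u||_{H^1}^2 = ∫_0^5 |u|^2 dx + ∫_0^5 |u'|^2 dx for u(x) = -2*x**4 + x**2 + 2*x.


||u||_{H^1}^2 = 94094810/63

The H^1 norm (squared) on an interval (0, L) is
  ||u||_{H^1}^2 = ∫_0^L u(x)^2 dx + ∫_0^L u'(x)^2 dx.
Compute u'(x) = -8*x**3 + 2*x + 2.
Then u(x)^2 = 4*x**8 - 4*x**6 - 8*x**5 + x**4 + 4*x**3 + 4*x**2 and u'(x)^2 = 64*x**6 - 32*x**4 - 32*x**3 + 4*x**2 + 8*x + 4.
Integrate each monomial from 0 to 5 using ∫_0^5 c·x^n dx = c·5^(n+1)/(n+1):
  ∫_0^5 u(x)^2 dx = ∫_0^5 (4*x^8 - 4*x^6 - 8*x^5 + x^4 + 4*x^3 + 4*x^2) dx. Term by term:
    ∫_0^5 4*x^8 dx = 7812500/9;  ∫_0^5 -4*x^6 dx = -312500/7;  ∫_0^5 -8*x^5 dx = -62500/3;
    ∫_0^5 x^4 dx = 625;  ∫_0^5 4*x^3 dx = 625;  ∫_0^5 4*x^2 dx = 500/3.
  Sum: 7812500/9 − 312500/7 − 62500/3 + 625 + 625 + 500/3 = 50651750/63.
  ∫_0^5 u'(x)^2 dx = ∫_0^5 (64*x^6 - 32*x^4 - 32*x^3 + 4*x^2 + 8*x + 4) dx. Term by term:
    ∫_0^5 64*x^6 dx = 5000000/7;  ∫_0^5 -32*x^4 dx = -20000;  ∫_0^5 -32*x^3 dx = -5000;
    ∫_0^5 4*x^2 dx = 500/3;  ∫_0^5 8*x dx = 100;  ∫_0^5 4 dx = 20.
  Sum: 5000000/7 − 20000 − 5000 + 500/3 + 100 + 20 = 14481020/21.
Adding: ||u||_{H^1}^2 = 50651750/63 + 14481020/21 = 94094810/63.


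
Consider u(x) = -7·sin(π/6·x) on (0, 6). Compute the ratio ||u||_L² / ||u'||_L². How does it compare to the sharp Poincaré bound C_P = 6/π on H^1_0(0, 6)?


||u||_L² / ||u'||_L² = 6/π = C_P.

u(x) = -7·sin(π/6·x), so u'(x) = -7*π*cos(π*x/6)/6.
Writing u(x) = A·sin(kπx/L) with A = -7 and k = 1, use ∫_0^L sin²(kπx/L) dx = L/2 and ∫_0^L cos²(kπx/L) dx = L/2.
u² = 49·sin²(π/6·x) and (u')² = 49*π^2/36·cos²(π/6·x), and each of sin², cos² integrates to L/2 = 3 over (0, 6).
∫_0^6 u² dx = 147, so ||u||_L² = 7*sqrt(3).
∫_0^6 (u')² dx = 49*π^2/12, so ||u'||_L² = 7*sqrt(3)*π/6.
Ratio ||u||_L² / ||u'||_L² = 6/π.
Sharp Poincaré constant on H^1_0(0, 6) is C_P = L/π = 6/π, achieved by sin(π/6·x).
This is the k = 1 eigenfunction (up to amplitude), so the ratio equals the sharp Poincaré constant exactly.


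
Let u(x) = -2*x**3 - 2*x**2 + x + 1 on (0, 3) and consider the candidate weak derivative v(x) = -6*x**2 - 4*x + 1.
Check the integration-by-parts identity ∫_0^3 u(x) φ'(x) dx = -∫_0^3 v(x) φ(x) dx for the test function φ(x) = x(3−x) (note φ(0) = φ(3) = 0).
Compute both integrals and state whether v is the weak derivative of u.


LHS = 477/5, RHS = 477/5. Yes, v = u' weakly.

u(x) = -2*x**3 - 2*x**2 + x + 1, classical derivative u'(x) = -6*x**2 - 4*x + 1.
φ(x) = x(3−x), so φ'(x) = 3 - 2*x.
Note φ(0) = φ(3) = 0, so the boundary term u·φ vanishes.
LHS = ∫_0^3 u(x) φ'(x) dx = ∫_0^3 (4*x^4 - 2*x^3 - 8*x^2 + x + 3) dx. Term by term:
  ∫_0^3 4*x^4 dx = 972/5;  ∫_0^3 -2*x^3 dx = -81/2;  ∫_0^3 -8*x^2 dx = -72;
  ∫_0^3 x dx = 9/2;  ∫_0^3 3 dx = 9.
Sum: 972/5 − 81/2 − 72 + 9/2 + 9 = 477/5.
So LHS = 477/5.
∫_0^3 v(x) φ(x) dx = ∫_0^3 (6*x^4 - 14*x^3 - 13*x^2 + 3*x) dx. Term by term:
  ∫_0^3 6*x^4 dx = 1458/5;  ∫_0^3 -14*x^3 dx = -567/2;  ∫_0^3 -13*x^2 dx = -117;
  ∫_0^3 3*x dx = 27/2.
Sum: 1458/5 − 567/2 − 117 + 27/2 = -477/5.
So RHS = -∫_0^3 v(x) φ(x) dx = 477/5.
LHS = RHS, so the identity holds for this test φ.
Moreover u is smooth here and v(x) = u'(x) = -6*x**2 - 4*x + 1 pointwise, so the identity holds for every test function. Hence v is the weak derivative of u.


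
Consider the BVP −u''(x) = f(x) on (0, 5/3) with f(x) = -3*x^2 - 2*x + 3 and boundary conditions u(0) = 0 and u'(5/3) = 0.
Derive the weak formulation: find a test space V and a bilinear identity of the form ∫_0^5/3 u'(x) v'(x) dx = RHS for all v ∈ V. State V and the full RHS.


V = {v ∈ H^1(0, 5/3) : v(0) = 0} (test functions vanish at x = 0 where u is specified); weak form: ∫_0^5/3 u'v' dx = ∫_0^5/3 (-3*x^2 - 2*x + 3) v dx for all v ∈ V.

Multiply both sides by a test function v and integrate from 0 to 5/3:
  ∫_0^5/3 −u''(x) v(x) dx = ∫_0^5/3 f(x) v(x) dx.
Integrate the LHS by parts once:
  ∫_0^5/3 −u'' v dx = −[u'(x) v(x)]_0^5/3 + ∫_0^5/3 u'(x) v'(x) dx.
Thus ∫_0^5/3 u'(x) v'(x) dx = ∫_0^5/3 f(x) v(x) dx + [u'(x) v(x)]_0^5/3.
Choose V so that boundary terms are either known or forced to vanish.
Mixed BC: u(0) = 0 (Dirichlet) and u'(5/3) = 0 (Neumann). Define V = {v ∈ H^1(0, 5/3) : v(0) = 0}. Then [u' v]_0^5/3 = u'(5/3)·v(5/3) − u'(0)·0 = 0.
Weak formulation: find u (satisfying any essential BC) such that ∫_0^5/3 u'(x) v'(x) dx = ∫_0^5/3 f v dx for all v ∈ V (Dirichlet at 0 absorbed into V; the Neumann datum at x = 5/3 is zero, so no boundary term remains).
Substituting f(x) = -3*x^2 - 2*x + 3, the right-hand side is ∫_0^5/3 (-3*x^2 - 2*x + 3) v dx.


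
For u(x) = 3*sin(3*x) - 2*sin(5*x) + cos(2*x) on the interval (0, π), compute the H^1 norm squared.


||u||_{H^1(0,π)}^2 = 556/21 + 199*π/2

u'(x) = -2*sin(2*x) + 9*cos(3*x) - 10*cos(5*x).
Expand u² and (u')² and integrate term by term on (0, π), using: for integers n ≥ 1, ∫_0^π sin²(nx) dx = ∫_0^π cos²(nx) dx = π/2; for n ≠ n', ∫_0^π sin(nx)sin(n'x) dx = ∫_0^π cos(nx)cos(n'x) dx = 0; and by product-to-sum, ∫_0^π sin(nx)cos(n'x) dx = ½∫_0^π [sin((n+n')x) + sin((n−n')x)] dx, which is 0 when n+n' is even and 2n/(n²−n'²) when n+n' is odd (it need not vanish on (0, π)).
  u² squared terms: (-2)²·∫sin(5x)² dx = 4·π/2 = 2*π;  (3)²·∫sin(3x)² dx = 9·π/2 = 9*π/2;  (1)²·∫cos(2x)² dx = 1·π/2 = π/2.
  u² cross terms: 2·(-2)·(3)·∫sin(5x)·sin(3x) dx = -12·(0) = 0;  2·(-2)·(1)·∫sin(5x)·cos(2x) dx = -4·(10/21) = -40/21;  2·(3)·(1)·∫sin(3x)·cos(2x) dx = 6·(6/5) = 36/5.
  So ∫_0^π u² dx = 2*π + 9*π/2 + π/2 + 0 − 40/21 + 36/5 = 556/105 + 7*π.
  (u')² squared terms: (-10)²·∫cos(5x)² dx = 100·π/2 = 50*π;  (-2)²·∫sin(2x)² dx = 4·π/2 = 2*π;  (9)²·∫cos(3x)² dx = 81·π/2 = 81*π/2.
  (u')² cross terms: 2·(-10)·(-2)·∫cos(5x)·sin(2x) dx = 40·(-4/21) = -160/21;  2·(-10)·(9)·∫cos(5x)·cos(3x) dx = -180·(0) = 0;  2·(-2)·(9)·∫sin(2x)·cos(3x) dx = -36·(-4/5) = 144/5.
  So ∫_0^π (u')² dx = 50*π + 2*π + 81*π/2 − 160/21 + 0 + 144/5 = 2224/105 + 185*π/2.
||u||_{H^1}^2 = (556/105 + 7*π) + (2224/105 + 185*π/2) = 556/21 + 199*π/2.


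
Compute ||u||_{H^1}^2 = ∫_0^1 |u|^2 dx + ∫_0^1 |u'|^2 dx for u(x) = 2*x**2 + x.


||u||_{H^1}^2 = 187/15

The H^1 norm (squared) on an interval (0, L) is
  ||u||_{H^1}^2 = ∫_0^L u(x)^2 dx + ∫_0^L u'(x)^2 dx.
Compute u'(x) = 4*x + 1.
Then u(x)^2 = 4*x**4 + 4*x**3 + x**2 and u'(x)^2 = 16*x**2 + 8*x + 1.
Integrate each monomial from 0 to 1 using ∫_0^1 c·x^n dx = c·1^(n+1)/(n+1):
  ∫_0^1 u(x)^2 dx = ∫_0^1 (4*x^4 + 4*x^3 + x^2) dx. Term by term:
    ∫_0^1 4*x^4 dx = 4/5;  ∫_0^1 4*x^3 dx = 1;  ∫_0^1 x^2 dx = 1/3.
  Sum: 4/5 + 1 + 1/3 = 32/15.
  ∫_0^1 u'(x)^2 dx = ∫_0^1 (16*x^2 + 8*x + 1) dx. Term by term:
    ∫_0^1 16*x^2 dx = 16/3;  ∫_0^1 8*x dx = 4;  ∫_0^1 1 dx = 1.
  Sum: 16/3 + 4 + 1 = 31/3.
Adding: ||u||_{H^1}^2 = 32/15 + 31/3 = 187/15.


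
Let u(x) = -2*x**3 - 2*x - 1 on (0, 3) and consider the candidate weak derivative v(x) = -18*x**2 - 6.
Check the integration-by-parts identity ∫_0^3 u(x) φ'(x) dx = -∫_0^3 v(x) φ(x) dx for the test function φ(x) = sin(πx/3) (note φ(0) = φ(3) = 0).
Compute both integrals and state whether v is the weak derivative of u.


LHS = -648/π^3 + 174/π, RHS = -1944/π^3 + 522/π. No, v is not the weak derivative of u.

u(x) = -2*x**3 - 2*x - 1, classical derivative u'(x) = -6*x**2 - 2.
φ(x) = sin(πx/3), so φ'(x) = π*cos(π*x/3)/3.
Note φ(0) = φ(3) = 0, so the boundary term u·φ vanishes.
LHS = ∫_0^3 u(x) φ'(x) dx = ∫_0^3 (-2*π*x^3*cos(π*x/3)/3 - 2*π*x*cos(π*x/3)/3 - π*cos(π*x/3)/3) dx. Term by term:
  ∫_0^3 -π*cos(π*x/3)/3 dx = 0;  ∫_0^3 -2*π*x*cos(π*x/3)/3 dx = 12/π;  ∫_0^3 -2*π*x^3*cos(π*x/3)/3 dx = -648/π^3 + 162/π.
Sum: 0 + 12/π + -648/π^3 + 162/π = -648/π^3 + 174/π.
So LHS = -648/π^3 + 174/π.
∫_0^3 v(x) φ(x) dx = ∫_0^3 (-18*x^2*sin(π*x/3) - 6*sin(π*x/3)) dx. Term by term:
  ∫_0^3 -6*sin(π*x/3) dx = -36/π;  ∫_0^3 -18*x^2*sin(π*x/3) dx = -486/π + 1944/π^3.
Sum: -36/π + -486/π + 1944/π^3 = -522/π + 1944/π^3.
So RHS = -∫_0^3 v(x) φ(x) dx = -1944/π^3 + 522/π.
LHS − RHS = -348/π + 1296/π^3 ≠ 0, so the identity fails.
(For a valid weak derivative the identity must hold for EVERY test function, in particular this one. The failure shows v is NOT the weak derivative of u.)
Correct weak derivative would be u'(x) = -6*x**2 - 2.


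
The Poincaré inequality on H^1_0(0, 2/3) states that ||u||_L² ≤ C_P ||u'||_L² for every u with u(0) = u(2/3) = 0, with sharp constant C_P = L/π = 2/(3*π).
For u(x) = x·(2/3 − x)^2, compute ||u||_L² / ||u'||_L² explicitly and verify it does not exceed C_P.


||u||_L² / ||u'||_L² = sqrt(14)/21 < C_P = 2/(3*π).

u(x) = x·(2/3 − x)^2, so u'(x) = (3*x - 2)*(9*x - 2)/9.
u(x) = x·(2/3 − x)^2 vanishes at x = 0 and x = 2/3, so u ∈ H^1_0(0, 2/3). Differentiate via the product rule and integrate the resulting polynomials term by term.
  ∫_0^2/3 u² dx = ∫_0^2/3 (x^6 - 8*x^5/3 + 8*x^4/3 - 32*x^3/27 + 16*x^2/81) dx. Term by term:
    ∫_0^2/3 x^6 dx = 128/15309;  ∫_0^2/3 -8*x^5/3 dx = -256/6561;  ∫_0^2/3 8*x^4/3 dx = 256/3645;
    ∫_0^2/3 -32*x^3/27 dx = -128/2187;  ∫_0^2/3 16*x^2/81 dx = 128/6561.
  Sum: 128/15309 − 256/6561 + 256/3645 − 128/2187 + 128/6561 = 128/229635.
  ∫_0^2/3 (u')² dx = ∫_0^2/3 (9*x^4 - 16*x^3 + 88*x^2/9 - 64*x/27 + 16/81) dx. Term by term:
    ∫_0^2/3 9*x^4 dx = 32/135;  ∫_0^2/3 -16*x^3 dx = -64/81;  ∫_0^2/3 88*x^2/9 dx = 704/729;
    ∫_0^2/3 -64*x/27 dx = -128/243;  ∫_0^2/3 16/81 dx = 32/243.
  Sum: 32/135 − 64/81 + 704/729 − 128/243 + 32/243 = 64/3645.
∫_0^2/3 u² dx = 128/229635, so ||u||_L² = 8*sqrt(70)/2835.
∫_0^2/3 (u')² dx = 64/3645, so ||u'||_L² = 8*sqrt(5)/135.
Ratio ||u||_L² / ||u'||_L² = sqrt(14)/21.
Sharp Poincaré constant on H^1_0(0, 2/3) is C_P = L/π = 2/(3*π), achieved by sin(3*π/2·x).
A polynomial bump cannot attain the sharp Poincaré constant (only the first sine eigenfunction does), so the ratio is strictly less than C_P, consistent with ||u||_L² ≤ C_P ||u'||_L².


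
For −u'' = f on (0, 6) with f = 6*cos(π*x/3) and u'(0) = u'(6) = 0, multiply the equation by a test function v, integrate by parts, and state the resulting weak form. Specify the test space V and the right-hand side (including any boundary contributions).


V = H^1(0, 6) (no boundary constraint on v; u is determined up to an additive constant); weak form: ∫_0^6 u'v' dx = ∫_0^6 (6*cos(π*x/3)) v dx for all v ∈ V.

Multiply both sides by a test function v and integrate from 0 to 6:
  ∫_0^6 −u''(x) v(x) dx = ∫_0^6 f(x) v(x) dx.
Integrate the LHS by parts once:
  ∫_0^6 −u'' v dx = −[u'(x) v(x)]_0^6 + ∫_0^6 u'(x) v'(x) dx.
Thus ∫_0^6 u'(x) v'(x) dx = ∫_0^6 f(x) v(x) dx + [u'(x) v(x)]_0^6.
Choose V so that boundary terms are either known or forced to vanish.
u has homogeneous Neumann: u'(0) = u'(6) = 0. So [u' v]_0^6 = 0·v(6) − 0·v(0) = 0 for any v; take V = H^1(0, 6).
Weak formulation: find u (satisfying any essential BC) such that ∫_0^6 u'(x) v'(x) dx = ∫_0^6 f v dx for all v ∈ V (homogeneous Neumann, so boundary terms vanish).
Substituting f(x) = 6*cos(π*x/3), the right-hand side is ∫_0^6 (6*cos(π*x/3)) v dx.
Compatibility check (pure Neumann): taking v ≡ 1 ∈ V gives 0 = ∫_0^6 f dx + (0) − (0), i.e. ∫_0^6 f dx must equal u'(0) − u'(6) = 0. Indeed ∫_0^6 (6*cos(π*x/3)) dx = 0, so the data are compatible. The solution is then unique only up to an additive constant (fix it e.g. by requiring ∫_0^6 u dx = 0).


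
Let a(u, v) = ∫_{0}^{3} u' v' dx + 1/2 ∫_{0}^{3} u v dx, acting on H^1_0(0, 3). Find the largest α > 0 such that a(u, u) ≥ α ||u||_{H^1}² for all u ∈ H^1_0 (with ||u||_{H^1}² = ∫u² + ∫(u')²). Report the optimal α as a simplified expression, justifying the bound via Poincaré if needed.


α = (9/2 + π^2)/(9 + π^2)

Coercivity of a(·,·) on H^1_0(0, 3) means a(u, u) ≥ α ||u||_{H^1}² for every u ∈ H^1_0.
The interval has length L = 3, and Poincaré/coercivity depend only on L. Here a(u, u) = ∫(u')² + (1/2)·∫u².
Here 0 < c = 1/2 < 1. The condition a(u,u) ≥ α||u||_{H^1}² reads (1−α)∫(u')² ≥ (α−c)∫u². Any admissible α is ≤ 1 (rapidly oscillating u have ∫u²/∫(u')² → 0), and α = 1 would force 0 ≥ (1−c)∫u², impossible since c < 1; so 1−α > 0. By the sharp Poincaré inequality on H^1_0 of an interval of length L, ∫(u')² ≥ (π/L)²∫u² with equality for the first sine mode sin(π(x−x₀)/L) (x₀ the left endpoint), so the inequality holds for all u iff (1−α)(π/L)² ≥ α − c, i.e. α ≤ ((π/L)² + c)/((π/L)² + 1) = (1 + c(L/π)²)/(1 + (L/π)²). With (π/L)² = π^2/9 and c = 1/2, the largest admissible constant is α = ((π/L)² + c)/((π/L)² + 1).
Simplifying, α = (9/2 + π^2)/(9 + π^2).


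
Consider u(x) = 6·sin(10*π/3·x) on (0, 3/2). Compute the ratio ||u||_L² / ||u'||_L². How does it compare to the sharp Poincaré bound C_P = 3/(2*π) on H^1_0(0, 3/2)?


||u||_L² / ||u'||_L² = 3/(10*π) < C_P = 3/(2*π).

u(x) = 6·sin(10*π/3·x), so u'(x) = 20*π*cos(10*π*x/3).
Writing u(x) = A·sin(kπx/L) with A = 6 and k = 5, use ∫_0^L sin²(kπx/L) dx = L/2 and ∫_0^L cos²(kπx/L) dx = L/2.
u² = 36·sin²(10*π/3·x) and (u')² = 400*π^2·cos²(10*π/3·x), and each of sin², cos² integrates to L/2 = 3/4 over (0, 3/2).
∫_0^3/2 u² dx = 27, so ||u||_L² = 3*sqrt(3).
∫_0^3/2 (u')² dx = 300*π^2, so ||u'||_L² = 10*sqrt(3)*π.
Ratio ||u||_L² / ||u'||_L² = 3/(10*π).
Sharp Poincaré constant on H^1_0(0, 3/2) is C_P = L/π = 3/(2*π), achieved by sin(2*π/3·x).
This is the k = 5 harmonic; the ratio L/(kπ) is strictly less than C_P = L/π, consistent with the sharp inequality ||u||_L² ≤ C_P ||u'||_L².


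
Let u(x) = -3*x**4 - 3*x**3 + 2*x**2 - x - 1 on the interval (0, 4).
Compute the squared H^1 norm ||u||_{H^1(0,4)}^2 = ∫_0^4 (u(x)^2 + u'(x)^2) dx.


||u||_{H^1}^2 = 92490584/105

The H^1 norm (squared) on an interval (0, L) is
  ||u||_{H^1}^2 = ∫_0^L u(x)^2 dx + ∫_0^L u'(x)^2 dx.
Compute u'(x) = -12*x**3 - 9*x**2 + 4*x - 1.
Then u(x)^2 = 9*x**8 + 18*x**7 - 3*x**6 - 6*x**5 + 16*x**4 + 2*x**3 - 3*x**2 + 2*x + 1 and u'(x)^2 = 144*x**6 + 216*x**5 - 15*x**4 - 48*x**3 + 34*x**2 - 8*x + 1.
Integrate each monomial from 0 to 4 using ∫_0^4 c·x^n dx = c·4^(n+1)/(n+1):
  ∫_0^4 u(x)^2 dx = ∫_0^4 (9*x^8 + 18*x^7 - 3*x^6 - 6*x^5 + 16*x^4 + 2*x^3 - 3*x^2 + 2*x + 1) dx. Term by term:
    ∫_0^4 9*x^8 dx = 262144;  ∫_0^4 18*x^7 dx = 147456;  ∫_0^4 -3*x^6 dx = -49152/7;
    ∫_0^4 -6*x^5 dx = -4096;  ∫_0^4 16*x^4 dx = 16384/5;  ∫_0^4 2*x^3 dx = 128;
    ∫_0^4 -3*x^2 dx = -64;  ∫_0^4 2*x dx = 16;  ∫_0^4 1 dx = 4.
  Sum: 262144 + 147456 − 49152/7 − 4096 + 16384/5 + 128 − 64 + 16 + 4 = 14064508/35.
  ∫_0^4 u'(x)^2 dx = ∫_0^4 (144*x^6 + 216*x^5 - 15*x^4 - 48*x^3 + 34*x^2 - 8*x + 1) dx. Term by term:
    ∫_0^4 144*x^6 dx = 2359296/7;  ∫_0^4 216*x^5 dx = 147456;  ∫_0^4 -15*x^4 dx = -3072;
    ∫_0^4 -48*x^3 dx = -3072;  ∫_0^4 34*x^2 dx = 2176/3;  ∫_0^4 -8*x dx = -64;
    ∫_0^4 1 dx = 4.
  Sum: 2359296/7 + 147456 − 3072 − 3072 + 2176/3 − 64 + 4 = 10059412/21.
Adding: ||u||_{H^1}^2 = 14064508/35 + 10059412/21 = 92490584/105.


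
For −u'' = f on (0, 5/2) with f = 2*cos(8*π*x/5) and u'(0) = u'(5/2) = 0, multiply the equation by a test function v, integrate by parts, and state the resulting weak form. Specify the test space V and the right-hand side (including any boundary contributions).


V = H^1(0, 5/2) (no boundary constraint on v; u is determined up to an additive constant); weak form: ∫_0^5/2 u'v' dx = ∫_0^5/2 (2*cos(8*π*x/5)) v dx for all v ∈ V.

Multiply both sides by a test function v and integrate from 0 to 5/2:
  ∫_0^5/2 −u''(x) v(x) dx = ∫_0^5/2 f(x) v(x) dx.
Integrate the LHS by parts once:
  ∫_0^5/2 −u'' v dx = −[u'(x) v(x)]_0^5/2 + ∫_0^5/2 u'(x) v'(x) dx.
Thus ∫_0^5/2 u'(x) v'(x) dx = ∫_0^5/2 f(x) v(x) dx + [u'(x) v(x)]_0^5/2.
Choose V so that boundary terms are either known or forced to vanish.
u has homogeneous Neumann: u'(0) = u'(5/2) = 0. So [u' v]_0^5/2 = 0·v(5/2) − 0·v(0) = 0 for any v; take V = H^1(0, 5/2).
Weak formulation: find u (satisfying any essential BC) such that ∫_0^5/2 u'(x) v'(x) dx = ∫_0^5/2 f v dx for all v ∈ V (homogeneous Neumann, so boundary terms vanish).
Substituting f(x) = 2*cos(8*π*x/5), the right-hand side is ∫_0^5/2 (2*cos(8*π*x/5)) v dx.
Compatibility check (pure Neumann): taking v ≡ 1 ∈ V gives 0 = ∫_0^5/2 f dx + (0) − (0), i.e. ∫_0^5/2 f dx must equal u'(0) − u'(5/2) = 0. Indeed ∫_0^5/2 (2*cos(8*π*x/5)) dx = 0, so the data are compatible. The solution is then unique only up to an additive constant (fix it e.g. by requiring ∫_0^5/2 u dx = 0).


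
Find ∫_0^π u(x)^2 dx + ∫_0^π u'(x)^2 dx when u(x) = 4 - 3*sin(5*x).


||u||_{H^1(0,π)}^2 = -48/5 + 133*π

u'(x) = -15*cos(5*x).
Expand u² and (u')² and integrate term by term on (0, π), using: for integers n ≥ 1, ∫_0^π sin²(nx) dx = ∫_0^π cos²(nx) dx = π/2; for n ≠ n', ∫_0^π sin(nx)sin(n'x) dx = ∫_0^π cos(nx)cos(n'x) dx = 0; and by product-to-sum, ∫_0^π sin(nx)cos(n'x) dx = ½∫_0^π [sin((n+n')x) + sin((n−n')x)] dx, which is 0 when n+n' is even and 2n/(n²−n'²) when n+n' is odd (it need not vanish on (0, π)). For the constant mode: ∫_0^π 1 dx = π, ∫_0^π cos(nx) dx = 0, ∫_0^π sin(nx) dx = (1−(−1)^n)/n.
  u² squared terms: (4)²·∫1 dx = 16·π = 16*π;  (-3)²·∫sin(5x)² dx = 9·π/2 = 9*π/2.
  u² cross terms: 2·(4)·(-3)·∫1·sin(5x) dx = -24·(2/5) = -48/5.
  So ∫_0^π u² dx = 16*π + 9*π/2 − 48/5 = -48/5 + 41*π/2.
  (u')² squared terms: (-15)²·∫cos(5x)² dx = 225·π/2 = 225*π/2.
  So ∫_0^π (u')² dx = 225*π/2.
||u||_{H^1}^2 = (-48/5 + 41*π/2) + (225*π/2) = -48/5 + 133*π.


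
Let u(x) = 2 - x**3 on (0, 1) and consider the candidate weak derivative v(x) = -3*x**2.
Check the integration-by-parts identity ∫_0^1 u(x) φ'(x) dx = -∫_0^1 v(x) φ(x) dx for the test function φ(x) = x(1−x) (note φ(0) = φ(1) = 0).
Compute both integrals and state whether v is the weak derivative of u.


LHS = 3/20, RHS = 3/20. Yes, v = u' weakly.

u(x) = 2 - x**3, classical derivative u'(x) = -3*x**2.
φ(x) = x(1−x), so φ'(x) = 1 - 2*x.
Note φ(0) = φ(1) = 0, so the boundary term u·φ vanishes.
LHS = ∫_0^1 u(x) φ'(x) dx = ∫_0^1 (2*x^4 - x^3 - 4*x + 2) dx. Term by term:
  ∫_0^1 2*x^4 dx = 2/5;  ∫_0^1 -x^3 dx = -1/4;  ∫_0^1 -4*x dx = -2;
  ∫_0^1 2 dx = 2.
Sum: 2/5 − 1/4 − 2 + 2 = 3/20.
So LHS = 3/20.
∫_0^1 v(x) φ(x) dx = ∫_0^1 (3*x^4 - 3*x^3) dx. Term by term:
  ∫_0^1 3*x^4 dx = 3/5;  ∫_0^1 -3*x^3 dx = -3/4.
Sum: 3/5 − 3/4 = -3/20.
So RHS = -∫_0^1 v(x) φ(x) dx = 3/20.
LHS = RHS, so the identity holds for this test φ.
Moreover u is smooth here and v(x) = u'(x) = -3*x**2 pointwise, so the identity holds for every test function. Hence v is the weak derivative of u.


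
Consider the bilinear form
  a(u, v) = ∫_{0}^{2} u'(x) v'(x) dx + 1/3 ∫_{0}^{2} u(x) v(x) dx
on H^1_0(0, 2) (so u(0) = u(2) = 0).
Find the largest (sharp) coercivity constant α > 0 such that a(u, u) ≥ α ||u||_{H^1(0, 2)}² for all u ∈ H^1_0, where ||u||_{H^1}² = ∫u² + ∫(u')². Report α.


α = (4/3 + π^2)/(4 + π^2)

Coercivity of a(·,·) on H^1_0(0, 2) means a(u, u) ≥ α ||u||_{H^1}² for every u ∈ H^1_0.
The interval has length L = 2, and Poincaré/coercivity depend only on L. Here a(u, u) = ∫(u')² + (1/3)·∫u².
Here 0 < c = 1/3 < 1. The condition a(u,u) ≥ α||u||_{H^1}² reads (1−α)∫(u')² ≥ (α−c)∫u². Any admissible α is ≤ 1 (rapidly oscillating u have ∫u²/∫(u')² → 0), and α = 1 would force 0 ≥ (1−c)∫u², impossible since c < 1; so 1−α > 0. By the sharp Poincaré inequality on H^1_0 of an interval of length L, ∫(u')² ≥ (π/L)²∫u² with equality for the first sine mode sin(π(x−x₀)/L) (x₀ the left endpoint), so the inequality holds for all u iff (1−α)(π/L)² ≥ α − c, i.e. α ≤ ((π/L)² + c)/((π/L)² + 1) = (1 + c(L/π)²)/(1 + (L/π)²). With (π/L)² = π^2/4 and c = 1/3, the largest admissible constant is α = ((π/L)² + c)/((π/L)² + 1).
Simplifying, α = (4/3 + π^2)/(4 + π^2).


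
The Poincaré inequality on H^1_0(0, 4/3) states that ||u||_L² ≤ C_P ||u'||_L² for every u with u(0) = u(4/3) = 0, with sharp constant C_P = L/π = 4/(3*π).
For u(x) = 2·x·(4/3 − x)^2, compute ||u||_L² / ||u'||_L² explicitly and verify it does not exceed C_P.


||u||_L² / ||u'||_L² = 2*sqrt(14)/21 < C_P = 4/(3*π).

u(x) = 2·x·(4/3 − x)^2, so u'(x) = 6*x^2 - 32*x/3 + 32/9.
u(x) = 2·x·(4/3 − x)^2 vanishes at x = 0 and x = 4/3, so u ∈ H^1_0(0, 4/3). Differentiate via the product rule and integrate the resulting polynomials term by term.
  ∫_0^4/3 u² dx = ∫_0^4/3 (4*x^6 - 64*x^5/3 + 128*x^4/3 - 1024*x^3/27 + 1024*x^2/81) dx. Term by term:
    ∫_0^4/3 4*x^6 dx = 65536/15309;  ∫_0^4/3 -64*x^5/3 dx = -131072/6561;  ∫_0^4/3 128*x^4/3 dx = 131072/3645;
    ∫_0^4/3 -1024*x^3/27 dx = -65536/2187;  ∫_0^4/3 1024*x^2/81 dx = 65536/6561.
  Sum: 65536/15309 − 131072/6561 + 131072/3645 − 65536/2187 + 65536/6561 = 65536/229635.
  ∫_0^4/3 (u')² dx = ∫_0^4/3 (36*x^4 - 128*x^3 + 1408*x^2/9 - 2048*x/27 + 1024/81) dx. Term by term:
    ∫_0^4/3 36*x^4 dx = 4096/135;  ∫_0^4/3 -128*x^3 dx = -8192/81;  ∫_0^4/3 1408*x^2/9 dx = 90112/729;
    ∫_0^4/3 -2048*x/27 dx = -16384/243;  ∫_0^4/3 1024/81 dx = 4096/243.
  Sum: 4096/135 − 8192/81 + 90112/729 − 16384/243 + 4096/243 = 8192/3645.
∫_0^4/3 u² dx = 65536/229635, so ||u||_L² = 256*sqrt(35)/2835.
∫_0^4/3 (u')² dx = 8192/3645, so ||u'||_L² = 64*sqrt(10)/135.
Ratio ||u||_L² / ||u'||_L² = 2*sqrt(14)/21.
Sharp Poincaré constant on H^1_0(0, 4/3) is C_P = L/π = 4/(3*π), achieved by sin(3*π/4·x).
A polynomial bump cannot attain the sharp Poincaré constant (only the first sine eigenfunction does), so the ratio is strictly less than C_P, consistent with ||u||_L² ≤ C_P ||u'||_L².


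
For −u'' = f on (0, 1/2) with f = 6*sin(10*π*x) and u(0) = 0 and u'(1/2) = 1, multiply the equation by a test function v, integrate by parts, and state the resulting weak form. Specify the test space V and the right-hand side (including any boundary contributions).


V = {v ∈ H^1(0, 1/2) : v(0) = 0} (test functions vanish at x = 0 where u is specified); weak form: ∫_0^1/2 u'v' dx = ∫_0^1/2 (6*sin(10*π*x)) v dx + v(1/2) for all v ∈ V.

Multiply both sides by a test function v and integrate from 0 to 1/2:
  ∫_0^1/2 −u''(x) v(x) dx = ∫_0^1/2 f(x) v(x) dx.
Integrate the LHS by parts once:
  ∫_0^1/2 −u'' v dx = −[u'(x) v(x)]_0^1/2 + ∫_0^1/2 u'(x) v'(x) dx.
Thus ∫_0^1/2 u'(x) v'(x) dx = ∫_0^1/2 f(x) v(x) dx + [u'(x) v(x)]_0^1/2.
Choose V so that boundary terms are either known or forced to vanish.
Mixed BC: u(0) = 0 (Dirichlet) and u'(1/2) = 1 (Neumann). Define V = {v ∈ H^1(0, 1/2) : v(0) = 0}. Then [u' v]_0^1/2 = u'(1/2)·v(1/2) − u'(0)·0 = v(1/2).
Weak formulation: find u (satisfying any essential BC) such that ∫_0^1/2 u'(x) v'(x) dx = ∫_0^1/2 f v dx + v(1/2) for all v ∈ V (Dirichlet at 0 absorbed into V; Neumann datum at x = 1/2 contributes the boundary term).
Substituting f(x) = 6*sin(10*π*x), the right-hand side is ∫_0^1/2 (6*sin(10*π*x)) v dx + v(1/2).


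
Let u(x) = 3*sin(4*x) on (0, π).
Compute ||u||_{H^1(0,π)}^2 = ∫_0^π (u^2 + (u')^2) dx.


||u||_{H^1(0,π)}^2 = 153*π/2

u'(x) = 12*cos(4*x).
Expand u² and (u')² and integrate term by term on (0, π), using: for integers n ≥ 1, ∫_0^π sin²(nx) dx = ∫_0^π cos²(nx) dx = π/2; for n ≠ n', ∫_0^π sin(nx)sin(n'x) dx = ∫_0^π cos(nx)cos(n'x) dx = 0; and by product-to-sum, ∫_0^π sin(nx)cos(n'x) dx = ½∫_0^π [sin((n+n')x) + sin((n−n')x)] dx, which is 0 when n+n' is even and 2n/(n²−n'²) when n+n' is odd (it need not vanish on (0, π)).
  u² squared terms: (3)²·∫sin(4x)² dx = 9·π/2 = 9*π/2.
  So ∫_0^π u² dx = 9*π/2.
  (u')² squared terms: (12)²·∫cos(4x)² dx = 144·π/2 = 72*π.
  So ∫_0^π (u')² dx = 72*π.
||u||_{H^1}^2 = (9*π/2) + (72*π) = 153*π/2.


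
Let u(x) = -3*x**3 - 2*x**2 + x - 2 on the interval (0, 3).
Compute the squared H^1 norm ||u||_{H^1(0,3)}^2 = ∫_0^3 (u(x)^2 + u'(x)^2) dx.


||u||_{H^1}^2 = 341364/35

The H^1 norm (squared) on an interval (0, L) is
  ||u||_{H^1}^2 = ∫_0^L u(x)^2 dx + ∫_0^L u'(x)^2 dx.
Compute u'(x) = -9*x**2 - 4*x + 1.
Then u(x)^2 = 9*x**6 + 12*x**5 - 2*x**4 + 8*x**3 + 9*x**2 - 4*x + 4 and u'(x)^2 = 81*x**4 + 72*x**3 - 2*x**2 - 8*x + 1.
Integrate each monomial from 0 to 3 using ∫_0^3 c·x^n dx = c·3^(n+1)/(n+1):
  ∫_0^3 u(x)^2 dx = ∫_0^3 (9*x^6 + 12*x^5 - 2*x^4 + 8*x^3 + 9*x^2 - 4*x + 4) dx. Term by term:
    ∫_0^3 9*x^6 dx = 19683/7;  ∫_0^3 12*x^5 dx = 1458;  ∫_0^3 -2*x^4 dx = -486/5;
    ∫_0^3 8*x^3 dx = 162;  ∫_0^3 9*x^2 dx = 81;  ∫_0^3 -4*x dx = -18;
    ∫_0^3 4 dx = 12.
  Sum: 19683/7 + 1458 − 486/5 + 162 + 81 − 18 + 12 = 154338/35.
  ∫_0^3 u'(x)^2 dx = ∫_0^3 (81*x^4 + 72*x^3 - 2*x^2 - 8*x + 1) dx. Term by term:
    ∫_0^3 81*x^4 dx = 19683/5;  ∫_0^3 72*x^3 dx = 1458;  ∫_0^3 -2*x^2 dx = -18;
    ∫_0^3 -8*x dx = -36;  ∫_0^3 1 dx = 3.
  Sum: 19683/5 + 1458 − 18 − 36 + 3 = 26718/5.
Adding: ||u||_{H^1}^2 = 154338/35 + 26718/5 = 341364/35.


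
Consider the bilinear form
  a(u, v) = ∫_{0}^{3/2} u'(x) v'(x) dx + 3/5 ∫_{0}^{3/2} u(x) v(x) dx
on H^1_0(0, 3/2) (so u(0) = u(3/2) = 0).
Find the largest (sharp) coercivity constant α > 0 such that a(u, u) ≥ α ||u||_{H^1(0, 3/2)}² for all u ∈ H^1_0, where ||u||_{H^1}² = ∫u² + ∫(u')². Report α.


α = (27 + 20*π^2)/(5*(9 + 4*π^2))

Coercivity of a(·,·) on H^1_0(0, 3/2) means a(u, u) ≥ α ||u||_{H^1}² for every u ∈ H^1_0.
The interval has length L = 3/2, and Poincaré/coercivity depend only on L. Here a(u, u) = ∫(u')² + (3/5)·∫u².
Here 0 < c = 3/5 < 1. The condition a(u,u) ≥ α||u||_{H^1}² reads (1−α)∫(u')² ≥ (α−c)∫u². Any admissible α is ≤ 1 (rapidly oscillating u have ∫u²/∫(u')² → 0), and α = 1 would force 0 ≥ (1−c)∫u², impossible since c < 1; so 1−α > 0. By the sharp Poincaré inequality on H^1_0 of an interval of length L, ∫(u')² ≥ (π/L)²∫u² with equality for the first sine mode sin(π(x−x₀)/L) (x₀ the left endpoint), so the inequality holds for all u iff (1−α)(π/L)² ≥ α − c, i.e. α ≤ ((π/L)² + c)/((π/L)² + 1) = (1 + c(L/π)²)/(1 + (L/π)²). With (π/L)² = 4*π^2/9 and c = 3/5, the largest admissible constant is α = ((π/L)² + c)/((π/L)² + 1).
Simplifying, α = (27 + 20*π^2)/(5*(9 + 4*π^2)).
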